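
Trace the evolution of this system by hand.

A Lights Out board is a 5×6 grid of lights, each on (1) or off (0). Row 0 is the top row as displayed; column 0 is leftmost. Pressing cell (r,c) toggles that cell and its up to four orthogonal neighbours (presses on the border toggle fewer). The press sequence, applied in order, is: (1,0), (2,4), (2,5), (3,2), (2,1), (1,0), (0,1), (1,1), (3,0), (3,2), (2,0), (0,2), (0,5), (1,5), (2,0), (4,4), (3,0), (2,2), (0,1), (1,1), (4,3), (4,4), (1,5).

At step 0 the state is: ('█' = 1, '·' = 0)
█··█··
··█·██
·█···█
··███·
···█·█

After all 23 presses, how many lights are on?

t=0: █··█··
··█·██
·█···█
··███·
···█·█
t=1: ···█··
███·██
██···█
··███·
···█·█
t=2: ···█··
███··█
██·██·
··██··
···█·█
t=3: ···█··
███···
██·█·█
··██·█
···█·█
t=4: ···█··
███···
████·█
·█···█
··██·█
t=5: ···█··
█·█···
···█·█
·····█
··██·█
t=6: █··█··
·██···
█··█·█
·····█
··██·█
t=7: ·███··
··█···
█··█·█
·····█
··██·█
t=8: ··██··
██····
██·█·█
·····█
··██·█
t=9: ··██··
██····
·█·█·█
██···█
█·██·█
t=10: ··██··
██····
·███·█
█·██·█
█··█·█
t=11: ··██··
·█····
█·██·█
··██·█
█··█·█
t=12: ·█····
·██···
█·██·█
··██·█
█··█·█
t=13: ·█··██
·██··█
█·██·█
··██·█
█··█·█
t=14: ·█··█·
·██·█·
█·██··
··██·█
█··█·█
t=15: ·█··█·
███·█·
·███··
█·██·█
█··█·█
t=16: ·█··█·
███·█·
·███··
█·████
█···█·
t=17: ·█··█·
███·█·
████··
·█████
····█·
t=18: ·█··█·
██··█·
█·····
·█·███
····█·
t=19: █·█·█·
█···█·
█·····
·█·███
····█·
t=20: ███·█·
·██·█·
██····
·█·███
····█·
t=21: ███·█·
·██·█·
██····
·█··██
··██··
t=22: ███·█·
·██·█·
██····
·█···█
··█·██
t=23: ███·██
·██··█
██···█
·█···█
··█·██

16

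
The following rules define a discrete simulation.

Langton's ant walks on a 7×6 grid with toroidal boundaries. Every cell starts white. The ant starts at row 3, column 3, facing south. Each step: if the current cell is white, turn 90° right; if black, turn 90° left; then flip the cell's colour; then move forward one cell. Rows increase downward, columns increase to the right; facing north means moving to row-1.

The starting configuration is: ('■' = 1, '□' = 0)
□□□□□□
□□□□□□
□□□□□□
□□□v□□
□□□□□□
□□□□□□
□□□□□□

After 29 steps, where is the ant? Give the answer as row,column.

k=0  □□□□□□
□□□□□□
□□□□□□
□□□v□□
□□□□□□
□□□□□□
□□□□□□
k=1  □□□□□□
□□□□□□
□□□□□□
□□<■□□
□□□□□□
□□□□□□
□□□□□□
k=2  □□□□□□
□□□□□□
□□^□□□
□□■■□□
□□□□□□
□□□□□□
□□□□□□
k=3  □□□□□□
□□□□□□
□□■>□□
□□■■□□
□□□□□□
□□□□□□
□□□□□□
k=4  □□□□□□
□□□□□□
□□■■□□
□□■v□□
□□□□□□
□□□□□□
□□□□□□
k=5  □□□□□□
□□□□□□
□□■■□□
□□■□>□
□□□□□□
□□□□□□
□□□□□□
k=6  □□□□□□
□□□□□□
□□■■□□
□□■□■□
□□□□v□
□□□□□□
□□□□□□
k=7  □□□□□□
□□□□□□
□□■■□□
□□■□■□
□□□<■□
□□□□□□
□□□□□□
k=8  □□□□□□
□□□□□□
□□■■□□
□□■^■□
□□□■■□
□□□□□□
□□□□□□
k=9  □□□□□□
□□□□□□
□□■■□□
□□■■>□
□□□■■□
□□□□□□
□□□□□□
k=10  □□□□□□
□□□□□□
□□■■^□
□□■■□□
□□□■■□
□□□□□□
□□□□□□
k=11  □□□□□□
□□□□□□
□□■■■>
□□■■□□
□□□■■□
□□□□□□
□□□□□□
k=12  □□□□□□
□□□□□□
□□■■■■
□□■■□v
□□□■■□
□□□□□□
□□□□□□
k=13  □□□□□□
□□□□□□
□□■■■■
□□■■<■
□□□■■□
□□□□□□
□□□□□□
k=14  □□□□□□
□□□□□□
□□■■^■
□□■■■■
□□□■■□
□□□□□□
□□□□□□
k=15  □□□□□□
□□□□□□
□□■<□■
□□■■■■
□□□■■□
□□□□□□
□□□□□□
k=16  □□□□□□
□□□□□□
□□■□□■
□□■v■■
□□□■■□
□□□□□□
□□□□□□
k=17  □□□□□□
□□□□□□
□□■□□■
□□■□>■
□□□■■□
□□□□□□
□□□□□□
k=18  □□□□□□
□□□□□□
□□■□^■
□□■□□■
□□□■■□
□□□□□□
□□□□□□
k=19  □□□□□□
□□□□□□
□□■□■>
□□■□□■
□□□■■□
□□□□□□
□□□□□□
k=20  □□□□□□
□□□□□^
□□■□■□
□□■□□■
□□□■■□
□□□□□□
□□□□□□
k=21  □□□□□□
>□□□□■
□□■□■□
□□■□□■
□□□■■□
□□□□□□
□□□□□□
k=22  □□□□□□
■□□□□■
v□■□■□
□□■□□■
□□□■■□
□□□□□□
□□□□□□
k=23  □□□□□□
■□□□□■
■□■□■<
□□■□□■
□□□■■□
□□□□□□
□□□□□□
k=24  □□□□□□
■□□□□^
■□■□■■
□□■□□■
□□□■■□
□□□□□□
□□□□□□
k=25  □□□□□□
■□□□<□
■□■□■■
□□■□□■
□□□■■□
□□□□□□
□□□□□□
k=26  □□□□^□
■□□□■□
■□■□■■
□□■□□■
□□□■■□
□□□□□□
□□□□□□
k=27  □□□□■>
■□□□■□
■□■□■■
□□■□□■
□□□■■□
□□□□□□
□□□□□□
k=28  □□□□■■
■□□□■v
■□■□■■
□□■□□■
□□□■■□
□□□□□□
□□□□□□
k=29  □□□□■■
■□□□<■
■□■□■■
□□■□□■
□□□■■□
□□□□□□
□□□□□□

1,4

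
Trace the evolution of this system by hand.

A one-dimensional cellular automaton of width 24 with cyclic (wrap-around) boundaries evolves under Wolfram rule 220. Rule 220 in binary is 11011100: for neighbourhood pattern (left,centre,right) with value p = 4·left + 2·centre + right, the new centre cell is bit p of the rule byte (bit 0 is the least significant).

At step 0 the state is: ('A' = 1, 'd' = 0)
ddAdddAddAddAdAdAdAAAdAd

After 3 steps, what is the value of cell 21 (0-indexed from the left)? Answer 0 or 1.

t=0: ddAdddAddAddAdAdAdAAAdAd
t=1: ddAAddAAdAAdAdAdAdAAAdAA
t=2: AdAAAdAAdAAdAdAdAdAAAdAA
t=3: AdAAAdAAdAAdAdAdAdAAAdAA

0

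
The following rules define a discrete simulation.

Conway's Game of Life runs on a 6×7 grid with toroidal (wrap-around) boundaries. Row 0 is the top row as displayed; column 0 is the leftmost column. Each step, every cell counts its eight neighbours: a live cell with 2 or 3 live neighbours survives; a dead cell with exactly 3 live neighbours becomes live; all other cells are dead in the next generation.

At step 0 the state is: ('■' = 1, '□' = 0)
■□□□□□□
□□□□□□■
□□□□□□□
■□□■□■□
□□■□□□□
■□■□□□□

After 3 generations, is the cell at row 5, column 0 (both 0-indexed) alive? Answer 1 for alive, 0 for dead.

gen 0: ■□□□□□□
□□□□□□■
□□□□□□□
■□□■□■□
□□■□□□□
■□■□□□□
gen 1: ■■□□□□■
□□□□□□□
□□□□□□■
□□□□□□□
□□■■□□■
□□□□□□□
gen 2: ■□□□□□□
□□□□□□■
□□□□□□□
□□□□□□□
□□□□□□□
□■■□□□■
gen 3: ■■□□□□■
□□□□□□□
□□□□□□□
□□□□□□□
□□□□□□□
■■□□□□□

1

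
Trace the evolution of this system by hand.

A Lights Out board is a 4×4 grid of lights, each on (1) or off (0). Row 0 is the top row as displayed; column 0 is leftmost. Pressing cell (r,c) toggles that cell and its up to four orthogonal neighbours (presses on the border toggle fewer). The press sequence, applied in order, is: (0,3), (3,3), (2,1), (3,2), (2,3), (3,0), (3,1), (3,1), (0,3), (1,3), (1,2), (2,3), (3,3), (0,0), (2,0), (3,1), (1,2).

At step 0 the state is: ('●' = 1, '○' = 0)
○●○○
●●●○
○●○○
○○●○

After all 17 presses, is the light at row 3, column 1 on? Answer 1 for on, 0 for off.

0

k=0  ○●○○
●●●○
○●○○
○○●○
k=1  ○●●●
●●●●
○●○○
○○●○
k=2  ○●●●
●●●●
○●○●
○○○●
k=3  ○●●●
●○●●
●○●●
○●○●
k=4  ○●●●
●○●●
●○○●
○○●○
k=5  ○●●●
●○●○
●○●○
○○●●
k=6  ○●●●
●○●○
○○●○
●●●●
k=7  ○●●●
●○●○
○●●○
○○○●
k=8  ○●●●
●○●○
○○●○
●●●●
k=9  ○●○○
●○●●
○○●○
●●●●
k=10  ○●○●
●○○○
○○●●
●●●●
k=11  ○●●●
●●●●
○○○●
●●●●
k=12  ○●●●
●●●○
○○●○
●●●○
k=13  ○●●●
●●●○
○○●●
●●○●
k=14  ●○●●
○●●○
○○●●
●●○●
k=15  ●○●●
●●●○
●●●●
○●○●
k=16  ●○●●
●●●○
●○●●
●○●●
k=17  ●○○●
●○○●
●○○●
●○●●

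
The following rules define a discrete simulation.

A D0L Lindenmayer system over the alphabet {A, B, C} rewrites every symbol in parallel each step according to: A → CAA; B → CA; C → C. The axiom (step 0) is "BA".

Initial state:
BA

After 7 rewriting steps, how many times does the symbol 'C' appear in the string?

191

[0] BA
[1] CACAA
[2] CCAACCAACAA
[3] CCCAACAACCCAACAACCAACAA
[4] CCCCAACAACCAACAACCCCAACAACCAACAACCCAACAACCAACAA
[5] CCCCCAACAACCAACAACCCAACAACCAACAACCCCCAACAACCAACAACCCAACAACCAACAACCCCAACAACCAACAACCCAACAACCAACAA
[6] CCCCCCAACAACCAACAACCCAACAACCAACAACCCCAACAACCAACAACCCAACAAC…AACAACCAACAACCCAACAACCAACAACCCCAACAACCAACAACCCAACAACCAACAA  (len 191)
[7] CCCCCCCAACAACCAACAACCCAACAACCAACAACCCCAACAACCAACAACCCAACAA…AACAACCAACAACCCAACAACCAACAACCCCAACAACCAACAACCCAACAACCAACAA  (len 383)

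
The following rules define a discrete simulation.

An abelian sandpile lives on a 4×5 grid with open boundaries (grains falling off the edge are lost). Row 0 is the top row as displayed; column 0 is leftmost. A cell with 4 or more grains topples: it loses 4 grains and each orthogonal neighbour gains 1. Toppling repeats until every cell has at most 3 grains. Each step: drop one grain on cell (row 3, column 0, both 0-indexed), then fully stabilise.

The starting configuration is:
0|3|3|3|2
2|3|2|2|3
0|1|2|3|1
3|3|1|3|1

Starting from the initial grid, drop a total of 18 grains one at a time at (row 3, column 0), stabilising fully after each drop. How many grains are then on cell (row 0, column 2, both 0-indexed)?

2

0) 0|3|3|3|2
2|3|2|2|3
0|1|2|3|1
3|3|1|3|1
1) 0|3|3|3|2
2|3|2|2|3
1|2|2|3|1
1|0|2|3|1
2) 0|3|3|3|2
2|3|2|2|3
1|2|2|3|1
2|0|2|3|1
3) 0|3|3|3|2
2|3|2|2|3
1|2|2|3|1
3|0|2|3|1
4) 0|3|3|3|2
2|3|2|2|3
2|2|2|3|1
0|1|2|3|1
5) 0|3|3|3|2
2|3|2|2|3
2|2|2|3|1
1|1|2|3|1
6) 0|3|3|3|2
2|3|2|2|3
2|2|2|3|1
2|1|2|3|1
7) 0|3|3|3|2
2|3|2|2|3
2|2|2|3|1
3|1|2|3|1
8) 0|3|3|3|2
2|3|2|2|3
3|2|2|3|1
0|2|2|3|1
9) 0|3|3|3|2
2|3|2|2|3
3|2|2|3|1
1|2|2|3|1
10) 0|3|3|3|2
2|3|2|2|3
3|2|2|3|1
2|2|2|3|1
11) 0|3|3|3|2
2|3|2|2|3
3|2|2|3|1
3|2|2|3|1
12) 0|3|3|3|2
3|3|2|2|3
0|3|2|3|1
1|3|2|3|1
13) 0|3|3|3|2
3|3|2|2|3
0|3|2|3|1
2|3|2|3|1
14) 0|3|3|3|2
3|3|2|2|3
0|3|2|3|1
3|3|2|3|1
15) 2|1|2|2|0
0|3|2|2|1
3|2|2|2|3
1|2|1|1|2
16) 2|1|2|2|0
0|3|2|2|1
3|2|2|2|3
2|2|1|1|2
17) 2|1|2|2|0
0|3|2|2|1
3|2|2|2|3
3|2|1|1|2
18) 2|1|2|2|0
1|3|2|2|1
0|3|2|2|3
1|3|1|1|2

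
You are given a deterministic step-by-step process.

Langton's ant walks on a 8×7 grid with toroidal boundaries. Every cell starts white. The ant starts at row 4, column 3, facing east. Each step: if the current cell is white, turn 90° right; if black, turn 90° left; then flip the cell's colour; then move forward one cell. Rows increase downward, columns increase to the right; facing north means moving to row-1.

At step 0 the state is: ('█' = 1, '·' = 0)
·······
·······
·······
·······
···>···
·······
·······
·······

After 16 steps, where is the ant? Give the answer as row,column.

4,3

step 0: ·······
·······
·······
·······
···>···
·······
·······
·······
step 1: ·······
·······
·······
·······
···█···
···v···
·······
·······
step 2: ·······
·······
·······
·······
···█···
··<█···
·······
·······
step 3: ·······
·······
·······
·······
··^█···
··██···
·······
·······
step 4: ·······
·······
·······
·······
··█>···
··██···
·······
·······
step 5: ·······
·······
·······
···^···
··█····
··██···
·······
·······
step 6: ·······
·······
·······
···█>··
··█····
··██···
·······
·······
step 7: ·······
·······
·······
···██··
··█·v··
··██···
·······
·······
step 8: ·······
·······
·······
···██··
··█<█··
··██···
·······
·······
step 9: ·······
·······
·······
···^█··
··███··
··██···
·······
·······
step 10: ·······
·······
·······
··<·█··
··███··
··██···
·······
·······
step 11: ·······
·······
··^····
··█·█··
··███··
··██···
·······
·······
step 12: ·······
·······
··█>···
··█·█··
··███··
··██···
·······
·······
step 13: ·······
·······
··██···
··█v█··
··███··
··██···
·······
·······
step 14: ·······
·······
··██···
··<██··
··███··
··██···
·······
·······
step 15: ·······
·······
··██···
···██··
··v██··
··██···
·······
·······
step 16: ·······
·······
··██···
···██··
···>█··
··██···
·······
·······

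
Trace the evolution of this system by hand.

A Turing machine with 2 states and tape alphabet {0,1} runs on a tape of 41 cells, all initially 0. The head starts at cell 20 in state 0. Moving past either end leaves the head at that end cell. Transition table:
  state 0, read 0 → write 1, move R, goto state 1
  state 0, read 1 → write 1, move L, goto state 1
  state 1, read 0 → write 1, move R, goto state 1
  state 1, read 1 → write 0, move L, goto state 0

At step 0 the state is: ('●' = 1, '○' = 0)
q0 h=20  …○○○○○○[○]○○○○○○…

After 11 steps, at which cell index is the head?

k=0  q0 h=20  …○○○○○○[○]○○○○○○…
k=1  q1 h=21  …○○○○○●[○]○○○○○○…
k=2  q1 h=22  …○○○○●●[○]○○○○○○…
k=3  q1 h=23  …○○○●●●[○]○○○○○○…
k=4  q1 h=24  …○○●●●●[○]○○○○○○…
k=5  q1 h=25  …○●●●●●[○]○○○○○○…
k=6  q1 h=26  …●●●●●●[○]○○○○○○…
k=7  q1 h=27  …●●●●●●[○]○○○○○○…
k=8  q1 h=28  …●●●●●●[○]○○○○○○…
k=9  q1 h=29  …●●●●●●[○]○○○○○○…
k=10  q1 h=30  …●●●●●●[○]○○○○○○…
k=11  q1 h=31  …●●●●●●[○]○○○○○○…

31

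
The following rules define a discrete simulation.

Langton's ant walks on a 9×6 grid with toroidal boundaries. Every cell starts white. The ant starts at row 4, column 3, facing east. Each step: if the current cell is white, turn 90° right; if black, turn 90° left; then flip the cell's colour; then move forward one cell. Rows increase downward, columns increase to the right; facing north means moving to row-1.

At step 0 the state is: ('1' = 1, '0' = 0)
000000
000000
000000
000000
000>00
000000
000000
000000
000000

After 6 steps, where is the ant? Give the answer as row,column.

t=0: 000000
000000
000000
000000
000>00
000000
000000
000000
000000
t=1: 000000
000000
000000
000000
000100
000v00
000000
000000
000000
t=2: 000000
000000
000000
000000
000100
00<100
000000
000000
000000
t=3: 000000
000000
000000
000000
00^100
001100
000000
000000
000000
t=4: 000000
000000
000000
000000
001>00
001100
000000
000000
000000
t=5: 000000
000000
000000
000^00
001000
001100
000000
000000
000000
t=6: 000000
000000
000000
0001>0
001000
001100
000000
000000
000000

3,4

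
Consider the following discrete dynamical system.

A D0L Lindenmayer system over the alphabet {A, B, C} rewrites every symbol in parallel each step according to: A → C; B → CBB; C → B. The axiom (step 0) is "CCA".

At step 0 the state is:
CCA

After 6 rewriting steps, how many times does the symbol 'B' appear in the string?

169

[0] CCA
[1] BBC
[2] CBBCBBB
[3] BCBBCBBBCBBCBBCBB
[4] CBBBCBBCBBBCBBCBBCBBBCBBCBBBCBBCBBBCBBCBB
[5] BCBBCBBCBBBCBBCBBBCBBCBBCBBBCBBCBBBCBBCBBBCBBCBBCBBBCBBCBBBCBBCBBCBBBCBBCBBBCBBCBBCBBBCBBCBBBCBBCBB
[6] CBBBCBBCBBBCBBCBBBCBBCBBCBBBCBBCBBBCBBCBBCBBBCBBCBBBCBBCBB…CBBBCBBCBBBCBBCBBBCBBCBBCBBBCBBCBBBCBBCBBCBBBCBBCBBBCBBCBB  (len 239)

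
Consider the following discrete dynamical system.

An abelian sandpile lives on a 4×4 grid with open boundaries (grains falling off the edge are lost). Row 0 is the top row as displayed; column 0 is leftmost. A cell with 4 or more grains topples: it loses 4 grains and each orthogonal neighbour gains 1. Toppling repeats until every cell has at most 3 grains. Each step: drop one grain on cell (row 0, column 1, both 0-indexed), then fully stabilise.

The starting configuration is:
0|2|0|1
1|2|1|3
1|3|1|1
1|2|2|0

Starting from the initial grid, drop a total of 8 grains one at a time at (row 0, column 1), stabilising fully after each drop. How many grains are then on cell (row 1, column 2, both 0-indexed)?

2

step 0: 0|2|0|1
1|2|1|3
1|3|1|1
1|2|2|0
step 1: 0|3|0|1
1|2|1|3
1|3|1|1
1|2|2|0
step 2: 1|0|1|1
1|3|1|3
1|3|1|1
1|2|2|0
step 3: 1|1|1|1
1|3|1|3
1|3|1|1
1|2|2|0
step 4: 1|2|1|1
1|3|1|3
1|3|1|1
1|2|2|0
step 5: 1|3|1|1
1|3|1|3
1|3|1|1
1|2|2|0
step 6: 2|1|2|1
2|1|2|3
2|0|2|1
1|3|2|0
step 7: 2|2|2|1
2|1|2|3
2|0|2|1
1|3|2|0
step 8: 2|3|2|1
2|1|2|3
2|0|2|1
1|3|2|0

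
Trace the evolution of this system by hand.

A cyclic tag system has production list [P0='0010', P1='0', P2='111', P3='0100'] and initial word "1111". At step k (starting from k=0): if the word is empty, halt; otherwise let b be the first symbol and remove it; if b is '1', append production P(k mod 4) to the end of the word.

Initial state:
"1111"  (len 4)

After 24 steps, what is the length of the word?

[0] "1111"  (len 4)
[1] "1110010"  (len 7)
[2] "1100100"  (len 7)
[3] "100100111"  (len 9)
[4] "001001110100"  (len 12)
[5] "01001110100"  (len 11)
[6] "1001110100"  (len 10)
[7] "001110100111"  (len 12)
[8] "01110100111"  (len 11)
[9] "1110100111"  (len 10)
[10] "1101001110"  (len 10)
[11] "101001110111"  (len 12)
[12] "010011101110100"  (len 15)
[13] "10011101110100"  (len 14)
[14] "00111011101000"  (len 14)
[15] "0111011101000"  (len 13)
[16] "111011101000"  (len 12)
[17] "110111010000010"  (len 15)
[18] "101110100000100"  (len 15)
[19] "01110100000100111"  (len 17)
[20] "1110100000100111"  (len 16)
[21] "1101000001001110010"  (len 19)
[22] "1010000010011100100"  (len 19)
[23] "010000010011100100111"  (len 21)
[24] "10000010011100100111"  (len 20)

20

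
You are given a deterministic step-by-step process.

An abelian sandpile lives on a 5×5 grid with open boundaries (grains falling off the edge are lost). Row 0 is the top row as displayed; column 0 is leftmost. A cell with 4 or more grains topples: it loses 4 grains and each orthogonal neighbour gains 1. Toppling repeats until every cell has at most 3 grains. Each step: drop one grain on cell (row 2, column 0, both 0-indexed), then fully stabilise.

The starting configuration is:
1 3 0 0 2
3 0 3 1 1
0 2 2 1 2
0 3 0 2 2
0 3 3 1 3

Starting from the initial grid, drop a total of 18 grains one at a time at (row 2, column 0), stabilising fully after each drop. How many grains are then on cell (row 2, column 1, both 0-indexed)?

0) 1 3 0 0 2
3 0 3 1 1
0 2 2 1 2
0 3 0 2 2
0 3 3 1 3
1) 1 3 0 0 2
3 0 3 1 1
1 2 2 1 2
0 3 0 2 2
0 3 3 1 3
2) 1 3 0 0 2
3 0 3 1 1
2 2 2 1 2
0 3 0 2 2
0 3 3 1 3
3) 1 3 0 0 2
3 0 3 1 1
3 2 2 1 2
0 3 0 2 2
0 3 3 1 3
4) 2 3 0 0 2
0 1 3 1 1
1 3 2 1 2
1 3 0 2 2
0 3 3 1 3
5) 2 3 0 0 2
0 1 3 1 1
2 3 2 1 2
1 3 0 2 2
0 3 3 1 3
6) 2 3 0 0 2
0 1 3 1 1
3 3 2 1 2
1 3 0 2 2
0 3 3 1 3
7) 2 3 0 0 2
1 2 3 1 1
1 1 3 1 2
3 1 2 2 2
1 1 0 2 3
8) 2 3 0 0 2
1 2 3 1 1
2 1 3 1 2
3 1 2 2 2
1 1 0 2 3
9) 2 3 0 0 2
1 2 3 1 1
3 1 3 1 2
3 1 2 2 2
1 1 0 2 3
10) 2 3 0 0 2
2 2 3 1 1
1 2 3 1 2
0 2 2 2 2
2 1 0 2 3
11) 2 3 0 0 2
2 2 3 1 1
2 2 3 1 2
0 2 2 2 2
2 1 0 2 3
12) 2 3 0 0 2
2 2 3 1 1
3 2 3 1 2
0 2 2 2 2
2 1 0 2 3
13) 2 3 0 0 2
3 2 3 1 1
0 3 3 1 2
1 2 2 2 2
2 1 0 2 3
14) 2 3 0 0 2
3 2 3 1 1
1 3 3 1 2
1 2 2 2 2
2 1 0 2 3
15) 2 3 0 0 2
3 2 3 1 1
2 3 3 1 2
1 2 2 2 2
2 1 0 2 3
16) 2 3 0 0 2
3 2 3 1 1
3 3 3 1 2
1 2 2 2 2
2 1 0 2 3
17) 0 1 2 0 2
2 2 1 2 1
2 2 1 2 2
2 3 3 2 2
2 1 0 2 3
18) 0 1 2 0 2
2 2 1 2 1
3 2 1 2 2
2 3 3 2 2
2 1 0 2 3

2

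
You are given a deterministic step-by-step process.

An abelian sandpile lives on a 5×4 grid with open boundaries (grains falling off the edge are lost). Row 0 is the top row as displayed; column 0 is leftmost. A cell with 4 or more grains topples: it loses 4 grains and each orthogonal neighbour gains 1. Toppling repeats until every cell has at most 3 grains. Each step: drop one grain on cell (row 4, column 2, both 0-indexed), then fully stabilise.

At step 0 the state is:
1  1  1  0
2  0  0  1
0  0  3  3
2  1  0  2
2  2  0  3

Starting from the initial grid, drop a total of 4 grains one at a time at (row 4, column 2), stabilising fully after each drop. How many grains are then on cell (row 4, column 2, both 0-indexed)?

1

0) 1  1  1  0
2  0  0  1
0  0  3  3
2  1  0  2
2  2  0  3
1) 1  1  1  0
2  0  0  1
0  0  3  3
2  1  0  2
2  2  1  3
2) 1  1  1  0
2  0  0  1
0  0  3  3
2  1  0  2
2  2  2  3
3) 1  1  1  0
2  0  0  1
0  0  3  3
2  1  0  2
2  2  3  3
4) 1  1  1  0
2  0  0  1
0  0  3  3
2  1  1  3
2  3  1  0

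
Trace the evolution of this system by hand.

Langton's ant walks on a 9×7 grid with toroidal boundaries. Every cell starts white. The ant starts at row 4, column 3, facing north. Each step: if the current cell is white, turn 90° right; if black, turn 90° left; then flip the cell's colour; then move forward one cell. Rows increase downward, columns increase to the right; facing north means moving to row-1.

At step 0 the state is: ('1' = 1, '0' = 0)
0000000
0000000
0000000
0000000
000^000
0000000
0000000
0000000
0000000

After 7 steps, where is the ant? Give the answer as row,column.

3,3

k=0  0000000
0000000
0000000
0000000
000^000
0000000
0000000
0000000
0000000
k=1  0000000
0000000
0000000
0000000
0001>00
0000000
0000000
0000000
0000000
k=2  0000000
0000000
0000000
0000000
0001100
0000v00
0000000
0000000
0000000
k=3  0000000
0000000
0000000
0000000
0001100
000<100
0000000
0000000
0000000
k=4  0000000
0000000
0000000
0000000
000^100
0001100
0000000
0000000
0000000
k=5  0000000
0000000
0000000
0000000
00<0100
0001100
0000000
0000000
0000000
k=6  0000000
0000000
0000000
00^0000
0010100
0001100
0000000
0000000
0000000
k=7  0000000
0000000
0000000
001>000
0010100
0001100
0000000
0000000
0000000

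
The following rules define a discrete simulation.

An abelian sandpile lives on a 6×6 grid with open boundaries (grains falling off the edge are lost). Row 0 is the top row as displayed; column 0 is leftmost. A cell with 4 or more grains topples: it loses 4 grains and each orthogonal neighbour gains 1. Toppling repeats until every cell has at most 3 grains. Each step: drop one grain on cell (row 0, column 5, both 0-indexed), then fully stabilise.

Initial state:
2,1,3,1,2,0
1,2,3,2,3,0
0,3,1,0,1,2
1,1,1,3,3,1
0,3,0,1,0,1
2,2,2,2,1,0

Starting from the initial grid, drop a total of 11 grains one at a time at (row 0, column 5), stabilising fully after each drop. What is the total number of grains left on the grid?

54

t=0: 2,1,3,1,2,0
1,2,3,2,3,0
0,3,1,0,1,2
1,1,1,3,3,1
0,3,0,1,0,1
2,2,2,2,1,0
t=1: 2,1,3,1,2,1
1,2,3,2,3,0
0,3,1,0,1,2
1,1,1,3,3,1
0,3,0,1,0,1
2,2,2,2,1,0
t=2: 2,1,3,1,2,2
1,2,3,2,3,0
0,3,1,0,1,2
1,1,1,3,3,1
0,3,0,1,0,1
2,2,2,2,1,0
t=3: 2,1,3,1,2,3
1,2,3,2,3,0
0,3,1,0,1,2
1,1,1,3,3,1
0,3,0,1,0,1
2,2,2,2,1,0
t=4: 2,1,3,1,3,0
1,2,3,2,3,1
0,3,1,0,1,2
1,1,1,3,3,1
0,3,0,1,0,1
2,2,2,2,1,0
t=5: 2,1,3,1,3,1
1,2,3,2,3,1
0,3,1,0,1,2
1,1,1,3,3,1
0,3,0,1,0,1
2,2,2,2,1,0
t=6: 2,1,3,1,3,2
1,2,3,2,3,1
0,3,1,0,1,2
1,1,1,3,3,1
0,3,0,1,0,1
2,2,2,2,1,0
t=7: 2,1,3,1,3,3
1,2,3,2,3,1
0,3,1,0,1,2
1,1,1,3,3,1
0,3,0,1,0,1
2,2,2,2,1,0
t=8: 2,1,3,2,1,1
1,2,3,3,0,3
0,3,1,0,2,2
1,1,1,3,3,1
0,3,0,1,0,1
2,2,2,2,1,0
t=9: 2,1,3,2,1,2
1,2,3,3,0,3
0,3,1,0,2,2
1,1,1,3,3,1
0,3,0,1,0,1
2,2,2,2,1,0
t=10: 2,1,3,2,1,3
1,2,3,3,0,3
0,3,1,0,2,2
1,1,1,3,3,1
0,3,0,1,0,1
2,2,2,2,1,0
t=11: 2,1,3,2,2,1
1,2,3,3,1,0
0,3,1,0,2,3
1,1,1,3,3,1
0,3,0,1,0,1
2,2,2,2,1,0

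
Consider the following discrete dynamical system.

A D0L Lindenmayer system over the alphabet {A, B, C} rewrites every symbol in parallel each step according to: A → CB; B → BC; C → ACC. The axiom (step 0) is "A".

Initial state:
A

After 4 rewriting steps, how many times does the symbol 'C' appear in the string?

21

gen 0: A
gen 1: CB
gen 2: ACCBC
gen 3: CBACCACCBCACC
gen 4: ACCBCCBACCACCCBACCACCBCACCCBACCACC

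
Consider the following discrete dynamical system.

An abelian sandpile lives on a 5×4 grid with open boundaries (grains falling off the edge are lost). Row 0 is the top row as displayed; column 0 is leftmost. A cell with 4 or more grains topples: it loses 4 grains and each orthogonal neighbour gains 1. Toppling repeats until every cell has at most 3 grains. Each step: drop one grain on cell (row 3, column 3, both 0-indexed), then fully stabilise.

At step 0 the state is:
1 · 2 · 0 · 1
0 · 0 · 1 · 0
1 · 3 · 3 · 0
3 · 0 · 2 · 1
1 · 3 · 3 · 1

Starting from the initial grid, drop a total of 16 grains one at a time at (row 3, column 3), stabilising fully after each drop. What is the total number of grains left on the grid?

0) 1 · 2 · 0 · 1
0 · 0 · 1 · 0
1 · 3 · 3 · 0
3 · 0 · 2 · 1
1 · 3 · 3 · 1
1) 1 · 2 · 0 · 1
0 · 0 · 1 · 0
1 · 3 · 3 · 0
3 · 0 · 2 · 2
1 · 3 · 3 · 1
2) 1 · 2 · 0 · 1
0 · 0 · 1 · 0
1 · 3 · 3 · 0
3 · 0 · 2 · 3
1 · 3 · 3 · 1
3) 1 · 2 · 0 · 1
0 · 0 · 1 · 0
1 · 3 · 3 · 1
3 · 0 · 3 · 0
1 · 3 · 3 · 2
4) 1 · 2 · 0 · 1
0 · 0 · 1 · 0
1 · 3 · 3 · 1
3 · 0 · 3 · 1
1 · 3 · 3 · 2
5) 1 · 2 · 0 · 1
0 · 0 · 1 · 0
1 · 3 · 3 · 1
3 · 0 · 3 · 2
1 · 3 · 3 · 2
6) 1 · 2 · 0 · 1
0 · 0 · 1 · 0
1 · 3 · 3 · 1
3 · 0 · 3 · 3
1 · 3 · 3 · 2
7) 1 · 2 · 0 · 1
0 · 1 · 2 · 0
2 · 0 · 1 · 3
3 · 3 · 2 · 2
2 · 0 · 2 · 0
8) 1 · 2 · 0 · 1
0 · 1 · 2 · 0
2 · 0 · 1 · 3
3 · 3 · 2 · 3
2 · 0 · 2 · 0
9) 1 · 2 · 0 · 1
0 · 1 · 2 · 1
2 · 0 · 2 · 0
3 · 3 · 3 · 1
2 · 0 · 2 · 1
10) 1 · 2 · 0 · 1
0 · 1 · 2 · 1
2 · 0 · 2 · 0
3 · 3 · 3 · 2
2 · 0 · 2 · 1
11) 1 · 2 · 0 · 1
0 · 1 · 2 · 1
2 · 0 · 2 · 0
3 · 3 · 3 · 3
2 · 0 · 2 · 1
12) 1 · 2 · 0 · 1
0 · 1 · 2 · 1
3 · 1 · 3 · 1
0 · 1 · 1 · 1
3 · 1 · 3 · 2
13) 1 · 2 · 0 · 1
0 · 1 · 2 · 1
3 · 1 · 3 · 1
0 · 1 · 1 · 2
3 · 1 · 3 · 2
14) 1 · 2 · 0 · 1
0 · 1 · 2 · 1
3 · 1 · 3 · 1
0 · 1 · 1 · 3
3 · 1 · 3 · 2
15) 1 · 2 · 0 · 1
0 · 1 · 2 · 1
3 · 1 · 3 · 2
0 · 1 · 2 · 0
3 · 1 · 3 · 3
16) 1 · 2 · 0 · 1
0 · 1 · 2 · 1
3 · 1 · 3 · 2
0 · 1 · 2 · 1
3 · 1 · 3 · 3

31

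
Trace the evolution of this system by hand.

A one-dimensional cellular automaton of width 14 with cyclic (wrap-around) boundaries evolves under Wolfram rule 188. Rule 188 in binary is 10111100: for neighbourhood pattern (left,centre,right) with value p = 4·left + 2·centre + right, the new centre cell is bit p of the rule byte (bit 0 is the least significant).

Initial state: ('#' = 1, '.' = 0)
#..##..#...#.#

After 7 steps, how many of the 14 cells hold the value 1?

12

gen 0: #..##..#...#.#
gen 1: .#.#.#.##..###
gen 2: ########.#.##.
gen 3: #######.####.#
gen 4: ######.####.##
gen 5: #####.####.###
gen 6: ####.####.####
gen 7: ###.####.#####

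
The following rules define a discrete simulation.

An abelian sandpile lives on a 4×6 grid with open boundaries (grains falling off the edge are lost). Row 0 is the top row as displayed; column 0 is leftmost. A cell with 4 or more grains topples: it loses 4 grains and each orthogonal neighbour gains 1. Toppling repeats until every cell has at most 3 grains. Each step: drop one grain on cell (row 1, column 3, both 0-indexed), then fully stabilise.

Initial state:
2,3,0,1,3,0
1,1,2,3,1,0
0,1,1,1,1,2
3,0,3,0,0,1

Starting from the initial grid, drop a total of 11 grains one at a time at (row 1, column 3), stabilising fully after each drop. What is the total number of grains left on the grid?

39

t=0: 2,3,0,1,3,0
1,1,2,3,1,0
0,1,1,1,1,2
3,0,3,0,0,1
t=1: 2,3,0,2,3,0
1,1,3,0,2,0
0,1,1,2,1,2
3,0,3,0,0,1
t=2: 2,3,0,2,3,0
1,1,3,1,2,0
0,1,1,2,1,2
3,0,3,0,0,1
t=3: 2,3,0,2,3,0
1,1,3,2,2,0
0,1,1,2,1,2
3,0,3,0,0,1
t=4: 2,3,0,2,3,0
1,1,3,3,2,0
0,1,1,2,1,2
3,0,3,0,0,1
t=5: 2,3,1,3,3,0
1,2,0,1,3,0
0,1,2,3,1,2
3,0,3,0,0,1
t=6: 2,3,1,3,3,0
1,2,0,2,3,0
0,1,2,3,1,2
3,0,3,0,0,1
t=7: 2,3,1,3,3,0
1,2,0,3,3,0
0,1,2,3,1,2
3,0,3,0,0,1
t=8: 2,3,2,1,1,1
1,2,1,3,1,1
0,1,3,0,3,2
3,0,3,1,0,1
t=9: 2,3,2,2,1,1
1,2,2,0,2,1
0,1,3,1,3,2
3,0,3,1,0,1
t=10: 2,3,2,2,1,1
1,2,2,1,2,1
0,1,3,1,3,2
3,0,3,1,0,1
t=11: 2,3,2,2,1,1
1,2,2,2,2,1
0,1,3,1,3,2
3,0,3,1,0,1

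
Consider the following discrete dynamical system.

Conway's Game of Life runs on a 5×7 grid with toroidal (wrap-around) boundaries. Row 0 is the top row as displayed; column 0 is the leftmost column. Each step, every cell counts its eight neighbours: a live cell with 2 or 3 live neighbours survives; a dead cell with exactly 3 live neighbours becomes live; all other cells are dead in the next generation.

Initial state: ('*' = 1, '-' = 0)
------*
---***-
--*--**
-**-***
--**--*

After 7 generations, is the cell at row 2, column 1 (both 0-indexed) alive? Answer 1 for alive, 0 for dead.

step 0: ------*
---***-
--*--**
-**-***
--**--*
step 1: --*---*
---**--
***----
-*--*--
-****-*
step 2: **-----
*--*---
***-*--
----**-
-*--*--
step 3: ***----
---*--*
***-***
*-*-**-
**--**-
step 4: --****-
---**--
--*----
--*----
----**-
step 5: --*----
-----*-
--*----
---*---
--*--*-
step 6: -------
-------
-------
--**---
--**---
step 7: -------
-------
-------
--**---
--**---

0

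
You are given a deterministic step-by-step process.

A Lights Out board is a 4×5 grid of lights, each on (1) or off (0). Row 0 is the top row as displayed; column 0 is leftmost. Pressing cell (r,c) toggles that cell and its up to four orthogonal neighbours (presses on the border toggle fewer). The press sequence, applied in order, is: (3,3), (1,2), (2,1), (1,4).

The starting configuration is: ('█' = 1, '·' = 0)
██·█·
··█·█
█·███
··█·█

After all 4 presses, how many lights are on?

9

gen 0: ██·█·
··█·█
█·███
··█·█
gen 1: ██·█·
··█·█
█·█·█
···█·
gen 2: ████·
·█·██
█···█
···█·
gen 3: ████·
···██
·██·█
·█·█·
gen 4: █████
·····
·██··
·█·█·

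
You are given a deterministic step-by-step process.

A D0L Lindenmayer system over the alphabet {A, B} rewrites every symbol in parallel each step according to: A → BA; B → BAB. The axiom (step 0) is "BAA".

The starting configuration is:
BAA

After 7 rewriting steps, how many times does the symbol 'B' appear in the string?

gen 0: BAA
gen 1: BABBABA
gen 2: BABBABABBABBABABBA
gen 3: BABBABABBABBABABBABABBABBABABBABBABABBABABBABBA
gen 4: BABBABABBABBABABBABABBABBABABBABBABABBABABBABBABABBABABBAB…BBABABBABABBABBABABBABBABABBABABBABBABABBABABBABBABABBABBA  (len 123)
gen 5: BABBABABBABBABABBABABBABBABABBABBABABBABABBABBABABBABABBAB…BBABABBABABBABBABABBABABBABBABABBABBABABBABABBABBABABBABBA  (len 322)
gen 6: BABBABABBABBABABBABABBABBABABBABBABABBABABBABBABABBABABBAB…BBABABBABABBABBABABBABABBABBABABBABBABABBABABBABBABABBABBA  (len 843)
gen 7: BABBABABBABBABABBABABBABBABABBABBABABBABABBABBABABBABABBAB…BBABABBABABBABBABABBABABBABBABABBABBABABBABABBABBABABBABBA  (len 2207)

1364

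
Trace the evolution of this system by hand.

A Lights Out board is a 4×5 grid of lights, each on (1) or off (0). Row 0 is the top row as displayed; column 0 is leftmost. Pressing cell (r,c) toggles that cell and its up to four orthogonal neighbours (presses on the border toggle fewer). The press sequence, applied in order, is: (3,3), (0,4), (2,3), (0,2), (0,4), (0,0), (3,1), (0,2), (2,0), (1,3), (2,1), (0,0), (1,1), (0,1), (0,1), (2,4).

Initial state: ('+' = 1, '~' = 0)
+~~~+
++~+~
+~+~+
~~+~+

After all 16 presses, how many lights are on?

k=0  +~~~+
++~+~
+~+~+
~~+~+
k=1  +~~~+
++~+~
+~+++
~~~+~
k=2  +~~+~
++~++
+~+++
~~~+~
k=3  +~~+~
++~~+
+~~~~
~~~~~
k=4  +++~~
+++~+
+~~~~
~~~~~
k=5  +++++
+++~~
+~~~~
~~~~~
k=6  ~~+++
~++~~
+~~~~
~~~~~
k=7  ~~+++
~++~~
++~~~
+++~~
k=8  ~+~~+
~+~~~
++~~~
+++~~
k=9  ~+~~+
++~~~
~~~~~
~++~~
k=10  ~+~++
+++++
~~~+~
~++~~
k=11  ~+~++
+~+++
++++~
~~+~~
k=12  +~~++
~~+++
++++~
~~+~~
k=13  ++~++
++~++
+~++~
~~+~~
k=14  ~~+++
+~~++
+~++~
~~+~~
k=15  ++~++
++~++
+~++~
~~+~~
k=16  ++~++
++~+~
+~+~+
~~+~+

12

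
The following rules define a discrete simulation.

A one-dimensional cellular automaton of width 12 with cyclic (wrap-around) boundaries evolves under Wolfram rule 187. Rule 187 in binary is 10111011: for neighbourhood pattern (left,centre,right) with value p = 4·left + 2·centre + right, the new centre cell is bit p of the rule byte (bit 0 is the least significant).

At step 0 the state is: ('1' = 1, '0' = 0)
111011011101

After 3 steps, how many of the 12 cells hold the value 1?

9

[0] 111011011101
[1] 110110111011
[2] 101101110111
[3] 011011101111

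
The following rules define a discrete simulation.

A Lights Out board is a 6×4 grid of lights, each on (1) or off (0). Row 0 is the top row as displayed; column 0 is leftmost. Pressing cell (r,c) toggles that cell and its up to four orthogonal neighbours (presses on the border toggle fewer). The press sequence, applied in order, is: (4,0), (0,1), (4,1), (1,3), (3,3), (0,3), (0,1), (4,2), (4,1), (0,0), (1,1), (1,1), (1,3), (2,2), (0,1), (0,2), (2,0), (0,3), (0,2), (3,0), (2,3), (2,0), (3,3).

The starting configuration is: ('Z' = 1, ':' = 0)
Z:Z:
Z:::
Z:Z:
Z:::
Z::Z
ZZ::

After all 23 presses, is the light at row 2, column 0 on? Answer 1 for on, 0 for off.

0

gen 0: Z:Z:
Z:::
Z:Z:
Z:::
Z::Z
ZZ::
gen 1: Z:Z:
Z:::
Z:Z:
::::
:Z:Z
:Z::
gen 2: :Z::
ZZ::
Z:Z:
::::
:Z:Z
:Z::
gen 3: :Z::
ZZ::
Z:Z:
:Z::
Z:ZZ
::::
gen 4: :Z:Z
ZZZZ
Z:ZZ
:Z::
Z:ZZ
::::
gen 5: :Z:Z
ZZZZ
Z:Z:
:ZZZ
Z:Z:
::::
gen 6: :ZZ:
ZZZ:
Z:Z:
:ZZZ
Z:Z:
::::
gen 7: Z:::
Z:Z:
Z:Z:
:ZZZ
Z:Z:
::::
gen 8: Z:::
Z:Z:
Z:Z:
:Z:Z
ZZ:Z
::Z:
gen 9: Z:::
Z:Z:
Z:Z:
:::Z
::ZZ
:ZZ:
gen 10: :Z::
::Z:
Z:Z:
:::Z
::ZZ
:ZZ:
gen 11: ::::
ZZ::
ZZZ:
:::Z
::ZZ
:ZZ:
gen 12: :Z::
::Z:
Z:Z:
:::Z
::ZZ
:ZZ:
gen 13: :Z:Z
:::Z
Z:ZZ
:::Z
::ZZ
:ZZ:
gen 14: :Z:Z
::ZZ
ZZ::
::ZZ
::ZZ
:ZZ:
gen 15: Z:ZZ
:ZZZ
ZZ::
::ZZ
::ZZ
:ZZ:
gen 16: ZZ::
:Z:Z
ZZ::
::ZZ
::ZZ
:ZZ:
gen 17: ZZ::
ZZ:Z
::::
Z:ZZ
::ZZ
:ZZ:
gen 18: ZZZZ
ZZ::
::::
Z:ZZ
::ZZ
:ZZ:
gen 19: Z:::
ZZZ:
::::
Z:ZZ
::ZZ
:ZZ:
gen 20: Z:::
ZZZ:
Z:::
:ZZZ
Z:ZZ
:ZZ:
gen 21: Z:::
ZZZZ
Z:ZZ
:ZZ:
Z:ZZ
:ZZ:
gen 22: Z:::
:ZZZ
:ZZZ
ZZZ:
Z:ZZ
:ZZ:
gen 23: Z:::
:ZZZ
:ZZ:
ZZ:Z
Z:Z:
:ZZ:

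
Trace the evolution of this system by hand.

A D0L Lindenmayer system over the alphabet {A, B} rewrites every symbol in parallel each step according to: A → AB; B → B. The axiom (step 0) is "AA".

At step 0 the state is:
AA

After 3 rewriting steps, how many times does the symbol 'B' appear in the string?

6

step 0: AA
step 1: ABAB
step 2: ABBABB
step 3: ABBBABBB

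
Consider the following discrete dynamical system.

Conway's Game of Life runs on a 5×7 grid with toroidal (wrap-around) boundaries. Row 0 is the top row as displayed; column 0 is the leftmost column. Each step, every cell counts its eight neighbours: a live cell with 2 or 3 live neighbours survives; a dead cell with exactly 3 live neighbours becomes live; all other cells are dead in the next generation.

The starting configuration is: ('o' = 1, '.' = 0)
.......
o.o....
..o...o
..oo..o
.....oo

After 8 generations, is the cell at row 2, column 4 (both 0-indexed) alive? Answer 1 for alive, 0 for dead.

step 0: .......
o.o....
..o...o
..oo..o
.....oo
step 1: ......o
.o.....
o.o...o
o.oo..o
.....oo
step 2: o....oo
.o....o
..oo..o
..oo...
.....o.
step 3: o....o.
.oo....
oo.o...
..ooo..
....oo.
step 4: .o..ooo
..o...o
o...o..
.oo..o.
.....oo
step 5: ....o..
.o.oo.o
o.oo.oo
oo..oo.
.oo....
step 6: oo..oo.
.o....o
.......
....oo.
oooooo.
step 7: .......
.o...oo
.....o.
.oo..oo
o.o....
step 8: oo....o
.....oo
.oo.o..
ooo..oo
o.o...o

1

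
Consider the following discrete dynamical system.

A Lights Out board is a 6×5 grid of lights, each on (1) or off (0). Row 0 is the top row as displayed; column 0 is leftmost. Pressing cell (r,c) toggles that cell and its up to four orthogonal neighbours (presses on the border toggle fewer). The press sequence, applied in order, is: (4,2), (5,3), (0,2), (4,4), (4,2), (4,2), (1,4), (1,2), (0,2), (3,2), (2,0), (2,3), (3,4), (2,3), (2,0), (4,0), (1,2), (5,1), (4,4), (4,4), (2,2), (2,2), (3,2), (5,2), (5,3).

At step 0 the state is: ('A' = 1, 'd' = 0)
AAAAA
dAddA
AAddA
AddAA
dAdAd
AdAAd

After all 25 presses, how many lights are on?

15

step 0: AAAAA
dAddA
AAddA
AddAA
dAdAd
AdAAd
step 1: AAAAA
dAddA
AAddA
AdAAA
ddAdd
AddAd
step 2: AAAAA
dAddA
AAddA
AdAAA
ddAAd
AdAdA
step 3: AdddA
dAAdA
AAddA
AdAAA
ddAAd
AdAdA
step 4: AdddA
dAAdA
AAddA
AdAAd
ddAdA
AdAdd
step 5: AdddA
dAAdA
AAddA
AddAd
dAdAA
Adddd
step 6: AdddA
dAAdA
AAddA
AdAAd
ddAdA
AdAdd
step 7: Adddd
dAAAd
AAddd
AdAAd
ddAdA
AdAdd
step 8: AdAdd
ddddd
AAAdd
AdAAd
ddAdA
AdAdd
step 9: AAdAd
ddAdd
AAAdd
AdAAd
ddAdA
AdAdd
step 10: AAdAd
ddAdd
AAddd
AAddd
ddddA
AdAdd
step 11: AAdAd
AdAdd
ddddd
dAddd
ddddA
AdAdd
step 12: AAdAd
AdAAd
ddAAA
dAdAd
ddddA
AdAdd
step 13: AAdAd
AdAAd
ddAAd
dAddA
ddddd
AdAdd
step 14: AAdAd
AdAdd
ddddA
dAdAA
ddddd
AdAdd
step 15: AAdAd
ddAdd
AAddA
AAdAA
ddddd
AdAdd
step 16: AAdAd
ddAdd
AAddA
dAdAA
AAddd
ddAdd
step 17: AAAAd
dAdAd
AAAdA
dAdAA
AAddd
ddAdd
step 18: AAAAd
dAdAd
AAAdA
dAdAA
Adddd
AAddd
step 19: AAAAd
dAdAd
AAAdA
dAdAd
AddAA
AAddA
step 20: AAAAd
dAdAd
AAAdA
dAdAA
Adddd
AAddd
step 21: AAAAd
dAAAd
AddAA
dAAAA
Adddd
AAddd
step 22: AAAAd
dAdAd
AAAdA
dAdAA
Adddd
AAddd
step 23: AAAAd
dAdAd
AAddA
ddAdA
AdAdd
AAddd
step 24: AAAAd
dAdAd
AAddA
ddAdA
Adddd
AdAAd
step 25: AAAAd
dAdAd
AAddA
ddAdA
AddAd
AdddA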